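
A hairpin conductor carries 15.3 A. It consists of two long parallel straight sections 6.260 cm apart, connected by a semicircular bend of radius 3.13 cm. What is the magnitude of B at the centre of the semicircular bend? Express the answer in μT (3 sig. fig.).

B ≈ 251 μT

The semicircular arc contributes B_arc = μ₀I·π/(4πR) = μ₀I/(4R) = 1.54×10⁻⁴ T.
Each semi-infinite lead is at perpendicular distance R = 0.0313 m from the centre, with the perpendicular foot at its near end, so it contributes μ₀I/(4πR); both point the same way, together 9.78×10⁻⁵ T.
Arc and leads all point the same direction: B = 1.54×10⁻⁴ + 9.78×10⁻⁵ = 2.51×10⁻⁴ T.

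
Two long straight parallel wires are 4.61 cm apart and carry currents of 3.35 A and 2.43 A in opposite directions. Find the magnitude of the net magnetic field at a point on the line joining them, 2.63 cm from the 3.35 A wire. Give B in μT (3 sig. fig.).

Each long wire gives B = μ₀I/(2πd). Distances are d₁ = 0.0263 m and d₂ = 0.0198 m.
B₁ = 2.55×10⁻⁵ T, B₂ = 2.45×10⁻⁵ T.
Between antiparallel currents both contributions point the same way, so they add. B = B₁ + B₂ = 2.55×10⁻⁵ + 2.45×10⁻⁵ = 5.00×10⁻⁵ T.

B ≈ 50.0 μT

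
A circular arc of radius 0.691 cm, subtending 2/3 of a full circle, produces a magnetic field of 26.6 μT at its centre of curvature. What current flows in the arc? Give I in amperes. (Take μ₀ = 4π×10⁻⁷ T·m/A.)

For a circular arc, B = μ₀Iφ/(4πR) with φ in radians; here φ = 4.189 rad.
So I = 4πRB/(μ₀φ) = 4π × 0.00691 × 2.66×10⁻⁵ / (4π×10⁻⁷ × 4.189) = 0.439 A.

I ≈ 0.439 A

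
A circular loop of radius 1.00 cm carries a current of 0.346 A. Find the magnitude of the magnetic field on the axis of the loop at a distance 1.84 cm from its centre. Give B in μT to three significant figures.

B ≈ 2.37 μT

On the axis of a circular loop, B = μ₀IR² / [2(R²+z²)^(3/2)].
R² + z² = (0.01)² + (0.0184)² = 0.0004386 m², and (R²+z²)^(3/2) = 9.18×10⁻⁶ m³.
B = (4π×10⁻⁷ × 0.346 × 0.0001) / (2 × 9.18×10⁻⁶) = 2.37×10⁻⁶ T.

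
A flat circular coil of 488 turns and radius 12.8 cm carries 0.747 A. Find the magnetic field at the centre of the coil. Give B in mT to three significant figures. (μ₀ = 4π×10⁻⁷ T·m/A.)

B ≈ 1.79 mT

For an N-turn flat coil, B = Nμ₀I/(2R) with R = 0.128 m.
B = 488 × 3.67×10⁻⁶ T = 1.79×10⁻³ T.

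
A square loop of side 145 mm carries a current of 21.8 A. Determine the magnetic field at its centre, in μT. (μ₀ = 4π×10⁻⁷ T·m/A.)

Each side is a finite straight segment at perpendicular distance d = a/(2 tan(π/4)) = 0.0725 m from the centre, with end-angles ±π/4.
One side contributes B₁ = (μ₀I/4πd)·2 sin(π/4) = 4.25×10⁻⁵ T.
All 4 sides add in the same direction: B = 4 × 4.25×10⁻⁵ = 1.70×10⁻⁴ T.

B ≈ 170 μT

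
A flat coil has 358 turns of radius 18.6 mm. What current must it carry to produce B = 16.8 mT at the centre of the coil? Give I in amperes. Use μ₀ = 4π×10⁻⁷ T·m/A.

I ≈ 1.39 A

For an N-turn coil, B = Nμ₀I/(2R) with R = 0.0186 m, so I = 2RB/(Nμ₀) = 2 × 0.0186 × 1.68×10⁻² / (358 × 4π×10⁻⁷) = 1.39 A.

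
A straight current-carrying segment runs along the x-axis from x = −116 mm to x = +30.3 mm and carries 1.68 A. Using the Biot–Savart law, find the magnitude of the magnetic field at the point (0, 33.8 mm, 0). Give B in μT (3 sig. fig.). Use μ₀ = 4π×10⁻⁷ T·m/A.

For a finite straight segment, B = (μ₀I/4πd)(sinθ₁ + sinθ₂), where θ₁, θ₂ are the angles from the perpendicular to each end.
The perpendicular distance is d = 0.0338 m; the end-offsets along the wire are a = 0.116 m and b = 0.0303 m.
sinθ₁ = 0.116/√(0.116²+0.0338²) = 0.9601; sinθ₂ = 0.0303/√(0.0303²+0.0338²) = 0.6675.
B = (4π×10⁻⁷ × 1.68) / (4π × 0.0338) × (0.9601 + 0.6675) = 8.09×10⁻⁶ T.

B ≈ 8.09 μT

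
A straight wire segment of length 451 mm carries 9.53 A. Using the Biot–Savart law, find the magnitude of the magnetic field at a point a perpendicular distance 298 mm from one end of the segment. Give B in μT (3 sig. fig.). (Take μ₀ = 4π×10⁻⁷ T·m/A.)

B ≈ 2.67 μT

For a finite straight segment, B = (μ₀I/4πd)(sinθ₁ + sinθ₂), where θ₁, θ₂ are the angles from the perpendicular to each end.
The perpendicular foot is at one end, so the two end-offsets along the wire are 0 and L = 0.451 m.
sinθ₁ = 0/√(0²+0.298²) = 0.0000; sinθ₂ = 0.451/√(0.451²+0.298²) = 0.8343.
B = (4π×10⁻⁷ × 9.53) / (4π × 0.298) × (0.0000 + 0.8343) = 2.67×10⁻⁶ T.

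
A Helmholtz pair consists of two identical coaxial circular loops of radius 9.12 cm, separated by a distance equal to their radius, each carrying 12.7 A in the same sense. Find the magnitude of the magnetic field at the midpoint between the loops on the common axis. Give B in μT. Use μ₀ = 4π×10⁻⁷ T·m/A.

B ≈ 125 μT

Each loop contributes B = μ₀IR²/[2(R²+z²)^(3/2)] on the axis, with z measured from that loop.
Loop 1 (z = 0.0456 m): B₁ = 6.26×10⁻⁵ T. Loop 2 (z = 0.0456 m): B₂ = 6.26×10⁻⁵ T.
The fields add: B = B₁ + B₂ = 1.25×10⁻⁴ T.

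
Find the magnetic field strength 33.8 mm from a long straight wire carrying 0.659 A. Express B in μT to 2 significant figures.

B ≈ 3.9 μT

For an infinitely long straight wire, B = μ₀I/(2πd).
B = (4π×10⁻⁷ × 0.659) / (2π × 0.0338) = 3.90×10⁻⁶ T.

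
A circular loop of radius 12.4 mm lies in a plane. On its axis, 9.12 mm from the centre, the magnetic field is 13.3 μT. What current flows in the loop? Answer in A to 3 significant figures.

On the axis of a loop, B = μ₀IR²/[2(R²+z²)^(3/2)], so I = 2B(R²+z²)^(3/2)/(μ₀R²).
R² + z² = 0.0001538 + 8.317×10⁻⁵ = 0.0002369 m²; raised to 3/2 gives 3.65×10⁻⁶ m³.
I = 2 × 1.33×10⁻⁵ × 3.65×10⁻⁶ / (1.26×10⁻⁶ × 0.0001538) = 0.502 A.

I ≈ 0.502 A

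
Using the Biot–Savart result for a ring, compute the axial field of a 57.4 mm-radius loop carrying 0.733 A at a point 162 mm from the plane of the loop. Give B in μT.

On the axis of a circular loop, B = μ₀IR² / [2(R²+z²)^(3/2)].
R² + z² = (0.0574)² + (0.162)² = 0.02954 m², and (R²+z²)^(3/2) = 5.08×10⁻³ m³.
B = (4π×10⁻⁷ × 0.733 × 0.003295) / (2 × 5.08×10⁻³) = 2.99×10⁻⁷ T.

B ≈ 0.299 μT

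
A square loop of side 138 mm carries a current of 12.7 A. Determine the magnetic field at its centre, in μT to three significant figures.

Each side is a finite straight segment at perpendicular distance d = a/(2 tan(π/4)) = 0.069 m from the centre, with end-angles ±π/4.
One side contributes B₁ = (μ₀I/4πd)·2 sin(π/4) = 2.60×10⁻⁵ T.
All 4 sides add in the same direction: B = 4 × 2.60×10⁻⁵ = 1.04×10⁻⁴ T.

B ≈ 104 μT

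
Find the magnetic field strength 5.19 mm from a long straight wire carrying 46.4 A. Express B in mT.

B ≈ 1.79 mT

For an infinitely long straight wire, B = μ₀I/(2πd).
B = (4π×10⁻⁷ × 46.4) / (2π × 0.00519) = 1.79×10⁻³ T.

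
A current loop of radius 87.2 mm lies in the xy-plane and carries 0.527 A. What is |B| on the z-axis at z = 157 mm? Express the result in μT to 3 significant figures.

On the axis of a circular loop, B = μ₀IR² / [2(R²+z²)^(3/2)].
R² + z² = (0.0872)² + (0.157)² = 0.03225 m², and (R²+z²)^(3/2) = 5.79×10⁻³ m³.
B = (4π×10⁻⁷ × 0.527 × 0.007604) / (2 × 5.79×10⁻³) = 4.35×10⁻⁷ T.

B ≈ 0.435 μT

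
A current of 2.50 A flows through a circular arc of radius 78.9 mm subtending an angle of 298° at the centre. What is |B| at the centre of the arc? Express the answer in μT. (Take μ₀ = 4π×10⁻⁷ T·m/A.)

B ≈ 16.5 μT

The Biot–Savart field of a circular arc at its centre is B = μ₀Iφ/(4πR), with φ = 5.201 rad.
B = (4π×10⁻⁷ × 2.50 × 5.201) / (4π × 0.0789) = 1.65×10⁻⁵ T.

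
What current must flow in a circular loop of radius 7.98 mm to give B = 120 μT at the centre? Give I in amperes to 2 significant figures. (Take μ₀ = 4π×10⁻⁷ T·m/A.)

At the centre of a circular loop B = μ₀I/(2R), so I = 2RB/μ₀.
With R = 0.00798 m, I = 2 × 0.00798 × 1.20×10⁻⁴ / (4π×10⁻⁷) = 1.52 A.

I ≈ 1.5 A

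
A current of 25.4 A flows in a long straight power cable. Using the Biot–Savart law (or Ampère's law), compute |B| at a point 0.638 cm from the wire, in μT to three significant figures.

B ≈ 796 μT

For an infinitely long straight wire, B = μ₀I/(2πd).
B = (4π×10⁻⁷ × 25.4) / (2π × 0.00638) = 7.96×10⁻⁴ T.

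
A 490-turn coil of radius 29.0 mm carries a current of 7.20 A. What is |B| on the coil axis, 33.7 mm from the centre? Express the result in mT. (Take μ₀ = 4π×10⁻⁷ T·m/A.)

B ≈ 21.2 mT

For an N-turn flat coil, B = Nμ₀IR²/[2(R²+z²)^(3/2)] with R = 0.029 m, z = 0.0337 m.
B = 490 × 4.33×10⁻⁵ T = 2.12×10⁻² T.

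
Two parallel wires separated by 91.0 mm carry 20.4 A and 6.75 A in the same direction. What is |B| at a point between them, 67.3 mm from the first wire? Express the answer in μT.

B ≈ 3.66 μT

Each long wire gives B = μ₀I/(2πd). Distances are d₁ = 0.0673 m and d₂ = 0.0237 m.
B₁ = 6.06×10⁻⁵ T, B₂ = 5.70×10⁻⁵ T.
Between parallel currents the two contributions point in opposite directions, so they subtract. B = |B₁ − B₂| = |6.06×10⁻⁵ − 5.70×10⁻⁵| = 3.66×10⁻⁶ T.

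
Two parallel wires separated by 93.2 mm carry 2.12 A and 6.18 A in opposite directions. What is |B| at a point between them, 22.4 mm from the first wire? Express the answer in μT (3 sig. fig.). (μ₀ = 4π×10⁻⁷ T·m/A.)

Each long wire gives B = μ₀I/(2πd). Distances are d₁ = 0.0224 m and d₂ = 0.0708 m.
B₁ = 1.89×10⁻⁵ T, B₂ = 1.75×10⁻⁵ T.
Between antiparallel currents both contributions point the same way, so they add. B = B₁ + B₂ = 1.89×10⁻⁵ + 1.75×10⁻⁵ = 3.64×10⁻⁵ T.

B ≈ 36.4 μT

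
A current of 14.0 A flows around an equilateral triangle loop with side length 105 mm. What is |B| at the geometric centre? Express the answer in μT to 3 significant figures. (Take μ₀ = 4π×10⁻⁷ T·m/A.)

Each side is a finite straight segment at perpendicular distance d = a/(2 tan(π/3)) = 0.03031 m from the centre, with end-angles ±π/3.
One side contributes B₁ = (μ₀I/4πd)·2 sin(π/3) = 8.00×10⁻⁵ T.
All 3 sides add in the same direction: B = 3 × 8.00×10⁻⁵ = 2.40×10⁻⁴ T.

B ≈ 240 μT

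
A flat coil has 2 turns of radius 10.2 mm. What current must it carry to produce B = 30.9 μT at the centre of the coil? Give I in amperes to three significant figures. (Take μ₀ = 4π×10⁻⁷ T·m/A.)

For an N-turn coil, B = Nμ₀I/(2R) with R = 0.0102 m, so I = 2RB/(Nμ₀) = 2 × 0.0102 × 3.09×10⁻⁵ / (2 × 4π×10⁻⁷) = 0.251 A.

I ≈ 0.251 A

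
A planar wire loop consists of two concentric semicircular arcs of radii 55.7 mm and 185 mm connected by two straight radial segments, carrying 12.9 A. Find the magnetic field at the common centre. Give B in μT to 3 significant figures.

The radial connectors point toward the centre, so dl × r̂ = 0 and they contribute nothing.
Each semicircle gives μ₀I/(4R): inner arc 7.28×10⁻⁵ T, outer arc 2.19×10⁻⁵ T.
The two arcs carry current in opposite angular senses, so their fields oppose: B = |7.28×10⁻⁵ − 2.19×10⁻⁵| = 5.09×10⁻⁵ T.

B ≈ 50.9 μT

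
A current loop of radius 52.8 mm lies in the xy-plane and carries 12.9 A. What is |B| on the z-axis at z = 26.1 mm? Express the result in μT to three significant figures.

On the axis of a circular loop, B = μ₀IR² / [2(R²+z²)^(3/2)].
R² + z² = (0.0528)² + (0.0261)² = 0.003469 m², and (R²+z²)^(3/2) = 2.04×10⁻⁴ m³.
B = (4π×10⁻⁷ × 12.9 × 0.002788) / (2 × 2.04×10⁻⁴) = 1.11×10⁻⁴ T.

B ≈ 111 μT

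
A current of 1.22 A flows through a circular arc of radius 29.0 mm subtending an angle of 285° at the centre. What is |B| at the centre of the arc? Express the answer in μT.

The Biot–Savart field of a circular arc at its centre is B = μ₀Iφ/(4πR), with φ = 4.974 rad.
B = (4π×10⁻⁷ × 1.22 × 4.974) / (4π × 0.029) = 2.09×10⁻⁵ T.

B ≈ 20.9 μT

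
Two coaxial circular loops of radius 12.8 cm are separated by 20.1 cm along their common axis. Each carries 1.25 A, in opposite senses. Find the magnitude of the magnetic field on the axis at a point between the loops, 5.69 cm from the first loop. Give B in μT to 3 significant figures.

B ≈ 2.88 μT

Each loop contributes B = μ₀IR²/[2(R²+z²)^(3/2)] on the axis, with z measured from that loop.
Loop 1 (z = 0.0569 m): B₁ = 4.68×10⁻⁶ T. Loop 2 (z = 0.1441 m): B₂ = 1.80×10⁻⁶ T.
The fields oppose: B = |B₁ − B₂| = 2.88×10⁻⁶ T.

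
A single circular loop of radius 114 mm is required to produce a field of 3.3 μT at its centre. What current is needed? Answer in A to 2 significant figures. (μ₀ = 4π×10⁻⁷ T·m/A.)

At the centre of a circular loop B = μ₀I/(2R), so I = 2RB/μ₀.
With R = 0.114 m, I = 2 × 0.114 × 3.30×10⁻⁶ / (4π×10⁻⁷) = 0.599 A.

I ≈ 0.60 A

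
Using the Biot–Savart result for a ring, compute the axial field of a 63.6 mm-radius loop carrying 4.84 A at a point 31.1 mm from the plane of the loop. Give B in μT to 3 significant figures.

On the axis of a circular loop, B = μ₀IR² / [2(R²+z²)^(3/2)].
R² + z² = (0.0636)² + (0.0311)² = 0.005012 m², and (R²+z²)^(3/2) = 3.55×10⁻⁴ m³.
B = (4π×10⁻⁷ × 4.84 × 0.004045) / (2 × 3.55×10⁻⁴) = 3.47×10⁻⁵ T.

B ≈ 34.7 μT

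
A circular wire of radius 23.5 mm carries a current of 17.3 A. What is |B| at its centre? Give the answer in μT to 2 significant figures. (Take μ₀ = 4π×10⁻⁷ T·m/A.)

At the centre of a circular loop the Biot–Savart law gives B = μ₀I/(2R).
B = (4π×10⁻⁷ × 17.3) / (2 × 0.0235) = 4.63×10⁻⁴ T.

B ≈ 460 μT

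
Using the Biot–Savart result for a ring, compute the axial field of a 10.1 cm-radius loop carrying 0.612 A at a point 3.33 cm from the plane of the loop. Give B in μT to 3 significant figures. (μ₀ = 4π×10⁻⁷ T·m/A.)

B ≈ 3.26 μT

On the axis of a circular loop, B = μ₀IR² / [2(R²+z²)^(3/2)].
R² + z² = (0.101)² + (0.0333)² = 0.01131 m², and (R²+z²)^(3/2) = 1.20×10⁻³ m³.
B = (4π×10⁻⁷ × 0.612 × 0.0102) / (2 × 1.20×10⁻³) = 3.26×10⁻⁶ T.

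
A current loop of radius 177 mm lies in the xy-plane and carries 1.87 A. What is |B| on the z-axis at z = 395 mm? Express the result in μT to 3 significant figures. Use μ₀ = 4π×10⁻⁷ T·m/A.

B ≈ 0.454 μT

On the axis of a circular loop, B = μ₀IR² / [2(R²+z²)^(3/2)].
R² + z² = (0.177)² + (0.395)² = 0.1874 m², and (R²+z²)^(3/2) = 8.11×10⁻² m³.
B = (4π×10⁻⁷ × 1.87 × 0.03133) / (2 × 8.11×10⁻²) = 4.54×10⁻⁷ T.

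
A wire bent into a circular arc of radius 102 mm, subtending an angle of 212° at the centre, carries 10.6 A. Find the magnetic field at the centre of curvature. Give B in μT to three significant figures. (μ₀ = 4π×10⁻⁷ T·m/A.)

The Biot–Savart field of a circular arc at its centre is B = μ₀Iφ/(4πR), with φ = 3.7 rad.
B = (4π×10⁻⁷ × 10.6 × 3.7) / (4π × 0.102) = 3.85×10⁻⁵ T.

B ≈ 38.5 μT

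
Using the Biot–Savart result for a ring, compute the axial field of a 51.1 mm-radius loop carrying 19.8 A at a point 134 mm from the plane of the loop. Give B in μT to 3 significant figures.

B ≈ 11.0 μT

On the axis of a circular loop, B = μ₀IR² / [2(R²+z²)^(3/2)].
R² + z² = (0.0511)² + (0.134)² = 0.02057 m², and (R²+z²)^(3/2) = 2.95×10⁻³ m³.
B = (4π×10⁻⁷ × 19.8 × 0.002611) / (2 × 2.95×10⁻³) = 1.10×10⁻⁵ T.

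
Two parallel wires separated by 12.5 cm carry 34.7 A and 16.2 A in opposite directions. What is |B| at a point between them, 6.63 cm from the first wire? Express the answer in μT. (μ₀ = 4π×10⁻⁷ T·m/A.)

B ≈ 160 μT

Each long wire gives B = μ₀I/(2πd). Distances are d₁ = 0.0663 m and d₂ = 0.0587 m.
B₁ = 1.05×10⁻⁴ T, B₂ = 5.52×10⁻⁵ T.
Between antiparallel currents both contributions point the same way, so they add. B = B₁ + B₂ = 1.05×10⁻⁴ + 5.52×10⁻⁵ = 1.60×10⁻⁴ T.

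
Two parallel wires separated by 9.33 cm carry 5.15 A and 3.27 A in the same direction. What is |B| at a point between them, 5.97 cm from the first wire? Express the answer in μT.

B ≈ 2.21 μT

Each long wire gives B = μ₀I/(2πd). Distances are d₁ = 0.0597 m and d₂ = 0.0336 m.
B₁ = 1.73×10⁻⁵ T, B₂ = 1.95×10⁻⁵ T.
Between parallel currents the two contributions point in opposite directions, so they subtract. B = |B₁ − B₂| = |1.73×10⁻⁵ − 1.95×10⁻⁵| = 2.21×10⁻⁶ T.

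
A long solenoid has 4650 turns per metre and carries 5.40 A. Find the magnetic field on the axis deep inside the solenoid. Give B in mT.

B ≈ 31.6 mT

Inside a long solenoid, B = μ₀nI with n = 4650 turns/m.
B = 4π×10⁻⁷ × 4650 × 5.40 = 3.16×10⁻² T.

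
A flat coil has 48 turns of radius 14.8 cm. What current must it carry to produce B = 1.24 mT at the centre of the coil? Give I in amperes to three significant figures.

I ≈ 6.09 A

For an N-turn coil, B = Nμ₀I/(2R) with R = 0.148 m, so I = 2RB/(Nμ₀) = 2 × 0.148 × 1.24×10⁻³ / (48 × 4π×10⁻⁷) = 6.09 A.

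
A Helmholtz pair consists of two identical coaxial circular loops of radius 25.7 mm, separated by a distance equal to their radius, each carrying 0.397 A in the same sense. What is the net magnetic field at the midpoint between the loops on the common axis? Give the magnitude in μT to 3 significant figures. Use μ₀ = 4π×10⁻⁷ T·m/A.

Each loop contributes B = μ₀IR²/[2(R²+z²)^(3/2)] on the axis, with z measured from that loop.
Loop 1 (z = 0.01285 m): B₁ = 6.94×10⁻⁶ T. Loop 2 (z = 0.01285 m): B₂ = 6.94×10⁻⁶ T.
The fields add: B = B₁ + B₂ = 1.39×10⁻⁵ T.

B ≈ 13.9 μT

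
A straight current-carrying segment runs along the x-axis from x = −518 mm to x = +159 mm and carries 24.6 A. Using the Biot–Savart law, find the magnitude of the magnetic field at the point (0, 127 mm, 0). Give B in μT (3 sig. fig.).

B ≈ 33.9 μT

For a finite straight segment, B = (μ₀I/4πd)(sinθ₁ + sinθ₂), where θ₁, θ₂ are the angles from the perpendicular to each end.
The perpendicular distance is d = 0.127 m; the end-offsets along the wire are a = 0.518 m and b = 0.159 m.
sinθ₁ = 0.518/√(0.518²+0.127²) = 0.9712; sinθ₂ = 0.159/√(0.159²+0.127²) = 0.7813.
B = (4π×10⁻⁷ × 24.6) / (4π × 0.127) × (0.9712 + 0.7813) = 3.39×10⁻⁵ T.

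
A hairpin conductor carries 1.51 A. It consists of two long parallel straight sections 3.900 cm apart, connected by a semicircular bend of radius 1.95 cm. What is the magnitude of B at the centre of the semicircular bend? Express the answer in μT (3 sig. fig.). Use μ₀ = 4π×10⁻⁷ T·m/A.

B ≈ 39.8 μT

The semicircular arc contributes B_arc = μ₀I·π/(4πR) = μ₀I/(4R) = 2.43×10⁻⁵ T.
Each semi-infinite lead is at perpendicular distance R = 0.0195 m from the centre, with the perpendicular foot at its near end, so it contributes μ₀I/(4πR); both point the same way, together 1.55×10⁻⁵ T.
Arc and leads all point the same direction: B = 2.43×10⁻⁵ + 1.55×10⁻⁵ = 3.98×10⁻⁵ T.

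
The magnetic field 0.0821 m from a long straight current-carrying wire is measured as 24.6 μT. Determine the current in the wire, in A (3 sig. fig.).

For a long straight wire B = μ₀I/(2πd), so I = 2πdB/μ₀.
I = 2π × 0.0821 × 2.46×10⁻⁵ / (4π×10⁻⁷) = 10.1 A.

I ≈ 10.1 A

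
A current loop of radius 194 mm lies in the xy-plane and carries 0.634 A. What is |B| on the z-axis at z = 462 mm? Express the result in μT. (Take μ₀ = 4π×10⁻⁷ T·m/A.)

On the axis of a circular loop, B = μ₀IR² / [2(R²+z²)^(3/2)].
R² + z² = (0.194)² + (0.462)² = 0.2511 m², and (R²+z²)^(3/2) = 0.126 m³.
B = (4π×10⁻⁷ × 0.634 × 0.03764) / (2 × 0.126) = 1.19×10⁻⁷ T.

B ≈ 0.119 μT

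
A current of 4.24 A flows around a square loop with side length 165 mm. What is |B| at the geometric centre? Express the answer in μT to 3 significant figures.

B ≈ 29.1 μT

Each side is a finite straight segment at perpendicular distance d = a/(2 tan(π/4)) = 0.0825 m from the centre, with end-angles ±π/4.
One side contributes B₁ = (μ₀I/4πd)·2 sin(π/4) = 7.27×10⁻⁶ T.
All 4 sides add in the same direction: B = 4 × 7.27×10⁻⁶ = 2.91×10⁻⁵ T.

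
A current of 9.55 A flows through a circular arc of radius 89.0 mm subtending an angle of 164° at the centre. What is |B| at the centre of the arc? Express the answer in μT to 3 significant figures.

The Biot–Savart field of a circular arc at its centre is B = μ₀Iφ/(4πR), with φ = 2.862 rad.
B = (4π×10⁻⁷ × 9.55 × 2.862) / (4π × 0.089) = 3.07×10⁻⁵ T.

B ≈ 30.7 μT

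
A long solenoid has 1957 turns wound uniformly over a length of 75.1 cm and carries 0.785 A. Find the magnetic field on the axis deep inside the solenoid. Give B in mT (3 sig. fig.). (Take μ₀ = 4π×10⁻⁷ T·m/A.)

B ≈ 2.57 mT

Inside a long solenoid, B = μ₀nI with n = 2606 turns/m.
B = 4π×10⁻⁷ × 2606 × 0.785 = 2.57×10⁻³ T.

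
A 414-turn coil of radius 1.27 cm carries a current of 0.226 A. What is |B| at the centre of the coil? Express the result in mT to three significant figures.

B ≈ 4.63 mT

For an N-turn flat coil, B = Nμ₀I/(2R) with R = 0.0127 m.
B = 414 × 1.12×10⁻⁵ T = 4.63×10⁻³ T.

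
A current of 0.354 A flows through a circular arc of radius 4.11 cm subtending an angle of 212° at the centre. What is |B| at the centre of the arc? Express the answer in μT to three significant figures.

B ≈ 3.19 μT

The Biot–Savart field of a circular arc at its centre is B = μ₀Iφ/(4πR), with φ = 3.7 rad.
B = (4π×10⁻⁷ × 0.354 × 3.7) / (4π × 0.0411) = 3.19×10⁻⁶ T.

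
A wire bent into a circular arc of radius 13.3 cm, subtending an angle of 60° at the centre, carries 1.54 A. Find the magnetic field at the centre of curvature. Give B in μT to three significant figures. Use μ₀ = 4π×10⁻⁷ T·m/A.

B ≈ 1.21 μT

The Biot–Savart field of a circular arc at its centre is B = μ₀Iφ/(4πR), with φ = 1.047 rad.
B = (4π×10⁻⁷ × 1.54 × 1.047) / (4π × 0.133) = 1.21×10⁻⁶ T.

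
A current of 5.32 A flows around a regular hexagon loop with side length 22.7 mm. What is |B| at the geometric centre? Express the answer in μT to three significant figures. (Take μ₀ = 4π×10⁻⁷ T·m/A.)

B ≈ 162 μT

Each side is a finite straight segment at perpendicular distance d = a/(2 tan(π/6)) = 0.01966 m from the centre, with end-angles ±π/6.
One side contributes B₁ = (μ₀I/4πd)·2 sin(π/6) = 2.71×10⁻⁵ T.
All 6 sides add in the same direction: B = 6 × 2.71×10⁻⁵ = 1.62×10⁻⁴ T.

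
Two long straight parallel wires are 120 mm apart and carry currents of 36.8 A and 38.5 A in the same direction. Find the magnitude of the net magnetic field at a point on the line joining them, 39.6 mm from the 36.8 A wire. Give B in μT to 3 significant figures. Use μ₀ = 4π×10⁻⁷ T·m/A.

B ≈ 90.1 μT

Each long wire gives B = μ₀I/(2πd). Distances are d₁ = 0.0396 m and d₂ = 0.0804 m.
B₁ = 1.86×10⁻⁴ T, B₂ = 9.58×10⁻⁵ T.
Between parallel currents the two contributions point in opposite directions, so they subtract. B = |B₁ − B₂| = |1.86×10⁻⁴ − 9.58×10⁻⁵| = 9.01×10⁻⁵ T.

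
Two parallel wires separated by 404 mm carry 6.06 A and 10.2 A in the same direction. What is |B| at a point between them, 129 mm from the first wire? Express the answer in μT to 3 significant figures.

B ≈ 1.98 μT

Each long wire gives B = μ₀I/(2πd). Distances are d₁ = 0.129 m and d₂ = 0.275 m.
B₁ = 9.40×10⁻⁶ T, B₂ = 7.42×10⁻⁶ T.
Between parallel currents the two contributions point in opposite directions, so they subtract. B = |B₁ − B₂| = |9.40×10⁻⁶ − 7.42×10⁻⁶| = 1.98×10⁻⁶ T.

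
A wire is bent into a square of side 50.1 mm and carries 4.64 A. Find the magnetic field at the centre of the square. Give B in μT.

Each side is a finite straight segment at perpendicular distance d = a/(2 tan(π/4)) = 0.02505 m from the centre, with end-angles ±π/4.
One side contributes B₁ = (μ₀I/4πd)·2 sin(π/4) = 2.62×10⁻⁵ T.
All 4 sides add in the same direction: B = 4 × 2.62×10⁻⁵ = 1.05×10⁻⁴ T.

B ≈ 105 μT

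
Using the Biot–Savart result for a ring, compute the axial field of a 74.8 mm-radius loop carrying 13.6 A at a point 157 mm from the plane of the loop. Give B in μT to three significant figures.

B ≈ 9.09 μT

On the axis of a circular loop, B = μ₀IR² / [2(R²+z²)^(3/2)].
R² + z² = (0.0748)² + (0.157)² = 0.03024 m², and (R²+z²)^(3/2) = 5.26×10⁻³ m³.
B = (4π×10⁻⁷ × 13.6 × 0.005595) / (2 × 5.26×10⁻³) = 9.09×10⁻⁶ T.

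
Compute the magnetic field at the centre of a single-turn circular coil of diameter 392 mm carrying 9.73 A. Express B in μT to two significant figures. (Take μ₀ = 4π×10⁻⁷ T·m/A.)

At the centre of a circular loop the Biot–Savart law gives B = μ₀I/(2R) (so R = 0.196 m).
B = (4π×10⁻⁷ × 9.73) / (2 × 0.196) = 3.12×10⁻⁵ T.

B ≈ 31 μT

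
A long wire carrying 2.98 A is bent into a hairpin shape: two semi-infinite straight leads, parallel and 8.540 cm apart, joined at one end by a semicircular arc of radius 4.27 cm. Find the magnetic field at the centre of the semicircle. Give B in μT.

The semicircular arc contributes B_arc = μ₀I·π/(4πR) = μ₀I/(4R) = 2.19×10⁻⁵ T.
Each semi-infinite lead is at perpendicular distance R = 0.0427 m from the centre, with the perpendicular foot at its near end, so it contributes μ₀I/(4πR); both point the same way, together 1.40×10⁻⁵ T.
Arc and leads all point the same direction: B = 2.19×10⁻⁵ + 1.40×10⁻⁵ = 3.59×10⁻⁵ T.

B ≈ 35.9 μT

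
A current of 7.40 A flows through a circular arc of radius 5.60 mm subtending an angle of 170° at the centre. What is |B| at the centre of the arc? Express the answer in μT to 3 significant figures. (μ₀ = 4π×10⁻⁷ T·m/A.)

The Biot–Savart field of a circular arc at its centre is B = μ₀Iφ/(4πR), with φ = 2.967 rad.
B = (4π×10⁻⁷ × 7.40 × 2.967) / (4π × 0.0056) = 3.92×10⁻⁴ T.

B ≈ 392 μT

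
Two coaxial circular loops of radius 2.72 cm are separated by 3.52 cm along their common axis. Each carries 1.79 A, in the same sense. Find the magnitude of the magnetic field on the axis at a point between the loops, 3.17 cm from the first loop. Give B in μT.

B ≈ 51.8 μT

Each loop contributes B = μ₀IR²/[2(R²+z²)^(3/2)] on the axis, with z measured from that loop.
Loop 1 (z = 0.0317 m): B₁ = 1.14×10⁻⁵ T. Loop 2 (z = 0.0035 m): B₂ = 4.03×10⁻⁵ T.
The fields add: B = B₁ + B₂ = 5.18×10⁻⁵ T.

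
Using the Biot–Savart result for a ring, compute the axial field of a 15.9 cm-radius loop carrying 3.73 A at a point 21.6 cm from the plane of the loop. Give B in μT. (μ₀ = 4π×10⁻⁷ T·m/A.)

B ≈ 3.07 μT

On the axis of a circular loop, B = μ₀IR² / [2(R²+z²)^(3/2)].
R² + z² = (0.159)² + (0.216)² = 0.07194 m², and (R²+z²)^(3/2) = 1.93×10⁻² m³.
B = (4π×10⁻⁷ × 3.73 × 0.02528) / (2 × 1.93×10⁻²) = 3.07×10⁻⁶ T.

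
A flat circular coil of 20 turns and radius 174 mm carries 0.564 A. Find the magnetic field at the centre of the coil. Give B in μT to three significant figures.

For an N-turn flat coil, B = Nμ₀I/(2R) with R = 0.174 m.
B = 20 × 2.04×10⁻⁶ T = 4.07×10⁻⁵ T.

B ≈ 40.7 μT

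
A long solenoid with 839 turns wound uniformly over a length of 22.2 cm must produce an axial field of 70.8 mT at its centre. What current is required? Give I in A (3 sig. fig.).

Inside a long solenoid B = μ₀nI with n = 3779 m⁻¹, so I = B/(μ₀n).
I = 7.08×10⁻² / (4π×10⁻⁷ × 3779) = 14.9 A.

I ≈ 14.9 A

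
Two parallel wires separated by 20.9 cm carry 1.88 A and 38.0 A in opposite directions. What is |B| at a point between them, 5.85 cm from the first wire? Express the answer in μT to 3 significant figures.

B ≈ 56.9 μT

Each long wire gives B = μ₀I/(2πd). Distances are d₁ = 0.0585 m and d₂ = 0.1505 m.
B₁ = 6.43×10⁻⁶ T, B₂ = 5.05×10⁻⁵ T.
Between antiparallel currents both contributions point the same way, so they add. B = B₁ + B₂ = 6.43×10⁻⁶ + 5.05×10⁻⁵ = 5.69×10⁻⁵ T.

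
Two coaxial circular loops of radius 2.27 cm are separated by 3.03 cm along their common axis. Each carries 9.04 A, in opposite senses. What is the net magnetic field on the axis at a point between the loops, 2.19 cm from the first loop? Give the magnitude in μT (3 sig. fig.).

Each loop contributes B = μ₀IR²/[2(R²+z²)^(3/2)] on the axis, with z measured from that loop.
Loop 1 (z = 0.0219 m): B₁ = 9.33×10⁻⁵ T. Loop 2 (z = 0.0084 m): B₂ = 2.06×10⁻⁴ T.
The fields oppose: B = |B₁ − B₂| = 1.13×10⁻⁴ T.

B ≈ 113 μT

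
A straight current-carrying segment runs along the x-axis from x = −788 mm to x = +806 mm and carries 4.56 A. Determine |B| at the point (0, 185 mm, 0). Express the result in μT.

B ≈ 4.80 μT

For a finite straight segment, B = (μ₀I/4πd)(sinθ₁ + sinθ₂), where θ₁, θ₂ are the angles from the perpendicular to each end.
The perpendicular distance is d = 0.185 m; the end-offsets along the wire are a = 0.788 m and b = 0.806 m.
sinθ₁ = 0.788/√(0.788²+0.185²) = 0.9735; sinθ₂ = 0.806/√(0.806²+0.185²) = 0.9747.
B = (4π×10⁻⁷ × 4.56) / (4π × 0.185) × (0.9735 + 0.9747) = 4.80×10⁻⁶ T.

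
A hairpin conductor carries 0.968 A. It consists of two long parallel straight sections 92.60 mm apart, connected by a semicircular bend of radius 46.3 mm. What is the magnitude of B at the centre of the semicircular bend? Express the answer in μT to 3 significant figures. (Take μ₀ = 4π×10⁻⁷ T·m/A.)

B ≈ 10.7 μT

The semicircular arc contributes B_arc = μ₀I·π/(4πR) = μ₀I/(4R) = 6.57×10⁻⁶ T.
Each semi-infinite lead is at perpendicular distance R = 0.0463 m from the centre, with the perpendicular foot at its near end, so it contributes μ₀I/(4πR); both point the same way, together 4.18×10⁻⁶ T.
Arc and leads all point the same direction: B = 6.57×10⁻⁶ + 4.18×10⁻⁶ = 1.07×10⁻⁵ T.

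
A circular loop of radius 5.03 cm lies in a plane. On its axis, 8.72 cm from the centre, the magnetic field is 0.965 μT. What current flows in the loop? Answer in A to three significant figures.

On the axis of a loop, B = μ₀IR²/[2(R²+z²)^(3/2)], so I = 2B(R²+z²)^(3/2)/(μ₀R²).
R² + z² = 0.00253 + 0.007604 = 0.01013 m²; raised to 3/2 gives 1.02×10⁻³ m³.
I = 2 × 9.65×10⁻⁷ × 1.02×10⁻³ / (1.26×10⁻⁶ × 0.00253) = 0.619 A.

I ≈ 0.619 A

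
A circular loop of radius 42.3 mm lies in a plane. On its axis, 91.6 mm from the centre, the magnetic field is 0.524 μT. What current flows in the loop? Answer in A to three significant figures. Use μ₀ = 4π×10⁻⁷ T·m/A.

On the axis of a loop, B = μ₀IR²/[2(R²+z²)^(3/2)], so I = 2B(R²+z²)^(3/2)/(μ₀R²).
R² + z² = 0.001789 + 0.008391 = 0.01018 m²; raised to 3/2 gives 1.03×10⁻³ m³.
I = 2 × 5.24×10⁻⁷ × 1.03×10⁻³ / (1.26×10⁻⁶ × 0.001789) = 0.479 A.

I ≈ 0.479 A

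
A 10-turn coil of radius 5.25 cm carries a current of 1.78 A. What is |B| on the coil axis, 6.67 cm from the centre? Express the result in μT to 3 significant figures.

B ≈ 50.4 μT

For an N-turn flat coil, B = Nμ₀IR²/[2(R²+z²)^(3/2)] with R = 0.0525 m, z = 0.0667 m.
B = 10 × 5.04×10⁻⁶ T = 5.04×10⁻⁵ T.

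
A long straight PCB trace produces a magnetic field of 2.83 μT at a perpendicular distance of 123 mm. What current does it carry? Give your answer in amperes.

For a long straight wire B = μ₀I/(2πd), so I = 2πdB/μ₀.
I = 2π × 0.123 × 2.83×10⁻⁶ / (4π×10⁻⁷) = 1.74 A.

I ≈ 1.74 A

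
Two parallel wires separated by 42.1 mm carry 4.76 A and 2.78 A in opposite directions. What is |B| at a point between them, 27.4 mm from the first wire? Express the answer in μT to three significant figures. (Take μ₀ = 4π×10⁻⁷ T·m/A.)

B ≈ 72.6 μT

Each long wire gives B = μ₀I/(2πd). Distances are d₁ = 0.0274 m and d₂ = 0.0147 m.
B₁ = 3.47×10⁻⁵ T, B₂ = 3.78×10⁻⁵ T.
Between antiparallel currents both contributions point the same way, so they add. B = B₁ + B₂ = 3.47×10⁻⁵ + 3.78×10⁻⁵ = 7.26×10⁻⁵ T.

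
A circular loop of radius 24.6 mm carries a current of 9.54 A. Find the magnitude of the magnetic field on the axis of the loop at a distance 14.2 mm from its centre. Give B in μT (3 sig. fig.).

B ≈ 158 μT

On the axis of a circular loop, B = μ₀IR² / [2(R²+z²)^(3/2)].
R² + z² = (0.0246)² + (0.0142)² = 0.0008068 m², and (R²+z²)^(3/2) = 2.29×10⁻⁵ m³.
B = (4π×10⁻⁷ × 9.54 × 0.0006052) / (2 × 2.29×10⁻⁵) = 1.58×10⁻⁴ T.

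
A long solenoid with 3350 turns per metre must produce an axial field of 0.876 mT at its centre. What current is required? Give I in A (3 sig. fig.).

I ≈ 0.208 A

Inside a long solenoid B = μ₀nI with n = 3350 m⁻¹, so I = B/(μ₀n).
I = 8.76×10⁻⁴ / (4π×10⁻⁷ × 3350) = 0.208 A.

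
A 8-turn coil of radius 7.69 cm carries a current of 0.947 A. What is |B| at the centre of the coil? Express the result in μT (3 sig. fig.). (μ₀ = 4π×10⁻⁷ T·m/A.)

B ≈ 61.9 μT

For an N-turn flat coil, B = Nμ₀I/(2R) with R = 0.0769 m.
B = 8 × 7.74×10⁻⁶ T = 6.19×10⁻⁵ T.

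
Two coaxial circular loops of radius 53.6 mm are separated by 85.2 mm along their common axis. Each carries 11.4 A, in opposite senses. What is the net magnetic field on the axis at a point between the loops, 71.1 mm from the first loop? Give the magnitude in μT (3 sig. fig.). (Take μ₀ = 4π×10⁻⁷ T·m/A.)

B ≈ 91.7 μT

Each loop contributes B = μ₀IR²/[2(R²+z²)^(3/2)] on the axis, with z measured from that loop.
Loop 1 (z = 0.0711 m): B₁ = 2.92×10⁻⁵ T. Loop 2 (z = 0.0141 m): B₂ = 1.21×10⁻⁴ T.
The fields oppose: B = |B₁ − B₂| = 9.17×10⁻⁵ T.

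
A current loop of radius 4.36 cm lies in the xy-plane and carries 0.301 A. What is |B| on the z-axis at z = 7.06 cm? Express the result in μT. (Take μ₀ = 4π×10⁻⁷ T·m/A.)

On the axis of a circular loop, B = μ₀IR² / [2(R²+z²)^(3/2)].
R² + z² = (0.0436)² + (0.0706)² = 0.006885 m², and (R²+z²)^(3/2) = 5.71×10⁻⁴ m³.
B = (4π×10⁻⁷ × 0.301 × 0.001901) / (2 × 5.71×10⁻⁴) = 6.29×10⁻⁷ T.

B ≈ 0.629 μT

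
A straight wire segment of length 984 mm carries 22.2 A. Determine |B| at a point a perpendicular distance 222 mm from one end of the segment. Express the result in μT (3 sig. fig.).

For a finite straight segment, B = (μ₀I/4πd)(sinθ₁ + sinθ₂), where θ₁, θ₂ are the angles from the perpendicular to each end.
The perpendicular foot is at one end, so the two end-offsets along the wire are 0 and L = 0.984 m.
sinθ₁ = 0/√(0²+0.222²) = 0.0000; sinθ₂ = 0.984/√(0.984²+0.222²) = 0.9755.
B = (4π×10⁻⁷ × 22.2) / (4π × 0.222) × (0.0000 + 0.9755) = 9.75×10⁻⁶ T.

B ≈ 9.75 μT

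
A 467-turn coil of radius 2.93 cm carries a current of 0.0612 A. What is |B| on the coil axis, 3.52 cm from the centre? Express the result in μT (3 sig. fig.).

For an N-turn flat coil, B = Nμ₀IR²/[2(R²+z²)^(3/2)] with R = 0.0293 m, z = 0.0352 m.
B = 467 × 3.44×10⁻⁷ T = 1.60×10⁻⁴ T.

B ≈ 160 μT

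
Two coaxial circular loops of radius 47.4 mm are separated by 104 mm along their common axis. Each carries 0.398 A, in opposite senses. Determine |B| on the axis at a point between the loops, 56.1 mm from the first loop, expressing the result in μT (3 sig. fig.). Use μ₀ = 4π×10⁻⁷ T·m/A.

Each loop contributes B = μ₀IR²/[2(R²+z²)^(3/2)] on the axis, with z measured from that loop.
Loop 1 (z = 0.0561 m): B₁ = 1.42×10⁻⁶ T. Loop 2 (z = 0.0479 m): B₂ = 1.84×10⁻⁶ T.
The fields oppose: B = |B₁ − B₂| = 4.18×10⁻⁷ T.

B ≈ 0.418 μT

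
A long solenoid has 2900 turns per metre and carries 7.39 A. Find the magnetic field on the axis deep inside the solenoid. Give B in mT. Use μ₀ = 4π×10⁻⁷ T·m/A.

B ≈ 26.9 mT

Inside a long solenoid, B = μ₀nI with n = 2900 turns/m.
B = 4π×10⁻⁷ × 2900 × 7.39 = 2.69×10⁻² T.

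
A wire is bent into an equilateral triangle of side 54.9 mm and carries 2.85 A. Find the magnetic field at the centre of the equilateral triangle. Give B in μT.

Each side is a finite straight segment at perpendicular distance d = a/(2 tan(π/3)) = 0.01585 m from the centre, with end-angles ±π/3.
One side contributes B₁ = (μ₀I/4πd)·2 sin(π/3) = 3.11×10⁻⁵ T.
All 3 sides add in the same direction: B = 3 × 3.11×10⁻⁵ = 9.34×10⁻⁵ T.

B ≈ 93.4 μT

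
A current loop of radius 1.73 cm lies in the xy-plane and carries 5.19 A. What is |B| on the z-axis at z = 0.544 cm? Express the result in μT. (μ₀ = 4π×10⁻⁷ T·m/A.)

B ≈ 164 μT

On the axis of a circular loop, B = μ₀IR² / [2(R²+z²)^(3/2)].
R² + z² = (0.0173)² + (0.00544)² = 0.0003289 m², and (R²+z²)^(3/2) = 5.96×10⁻⁶ m³.
B = (4π×10⁻⁷ × 5.19 × 0.0002993) / (2 × 5.96×10⁻⁶) = 1.64×10⁻⁴ T.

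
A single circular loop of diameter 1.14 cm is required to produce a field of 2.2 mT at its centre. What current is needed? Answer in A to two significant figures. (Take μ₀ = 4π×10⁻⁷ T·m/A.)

I ≈ 20 A

At the centre of a circular loop B = μ₀I/(2R), so I = 2RB/μ₀.
With R = 0.0057 m, I = 2 × 0.0057 × 2.20×10⁻³ / (4π×10⁻⁷) = 20.0 A.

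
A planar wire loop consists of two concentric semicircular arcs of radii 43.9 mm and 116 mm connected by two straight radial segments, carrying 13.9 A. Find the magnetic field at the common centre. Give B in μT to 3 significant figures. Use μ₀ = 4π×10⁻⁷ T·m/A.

The radial connectors point toward the centre, so dl × r̂ = 0 and they contribute nothing.
Each semicircle gives μ₀I/(4R): inner arc 9.95×10⁻⁵ T, outer arc 3.76×10⁻⁵ T.
The two arcs carry current in opposite angular senses, so their fields oppose: B = |9.95×10⁻⁵ − 3.76×10⁻⁵| = 6.18×10⁻⁵ T.

B ≈ 61.8 μT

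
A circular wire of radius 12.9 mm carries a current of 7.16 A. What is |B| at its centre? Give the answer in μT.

At the centre of a circular loop the Biot–Savart law gives B = μ₀I/(2R).
B = (4π×10⁻⁷ × 7.16) / (2 × 0.0129) = 3.49×10⁻⁴ T.

B ≈ 349 μT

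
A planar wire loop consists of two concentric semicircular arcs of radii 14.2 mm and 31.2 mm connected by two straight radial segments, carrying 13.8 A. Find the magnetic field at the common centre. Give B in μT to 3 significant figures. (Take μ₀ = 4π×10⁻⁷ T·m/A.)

The radial connectors point toward the centre, so dl × r̂ = 0 and they contribute nothing.
Each semicircle gives μ₀I/(4R): inner arc 3.05×10⁻⁴ T, outer arc 1.39×10⁻⁴ T.
The two arcs carry current in opposite angular senses, so their fields oppose: B = |3.05×10⁻⁴ − 1.39×10⁻⁴| = 1.66×10⁻⁴ T.

B ≈ 166 μT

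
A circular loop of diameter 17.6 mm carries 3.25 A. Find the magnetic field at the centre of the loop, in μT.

At the centre of a circular loop the Biot–Savart law gives B = μ₀I/(2R) (so R = 0.0088 m).
B = (4π×10⁻⁷ × 3.25) / (2 × 0.0088) = 2.32×10⁻⁴ T.

B ≈ 232 μT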